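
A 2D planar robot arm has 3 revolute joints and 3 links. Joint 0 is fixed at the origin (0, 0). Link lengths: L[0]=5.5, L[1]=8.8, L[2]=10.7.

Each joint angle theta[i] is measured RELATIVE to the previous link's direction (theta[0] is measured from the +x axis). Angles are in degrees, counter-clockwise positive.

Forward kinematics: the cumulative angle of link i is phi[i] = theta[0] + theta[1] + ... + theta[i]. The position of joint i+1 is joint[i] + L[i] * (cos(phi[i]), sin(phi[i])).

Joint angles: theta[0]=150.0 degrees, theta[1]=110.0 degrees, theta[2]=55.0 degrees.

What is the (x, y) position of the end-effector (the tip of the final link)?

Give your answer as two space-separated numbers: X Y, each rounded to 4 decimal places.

Answer: 1.2748 -13.4824

Derivation:
joint[0] = (0.0000, 0.0000)  (base)
link 0: phi[0] = 150 = 150 deg
  cos(150 deg) = -0.8660, sin(150 deg) = 0.5000
  joint[1] = (0.0000, 0.0000) + 5.5 * (-0.8660, 0.5000) = (0.0000 + -4.7631, 0.0000 + 2.7500) = (-4.7631, 2.7500)
link 1: phi[1] = 150 + 110 = 260 deg
  cos(260 deg) = -0.1736, sin(260 deg) = -0.9848
  joint[2] = (-4.7631, 2.7500) + 8.8 * (-0.1736, -0.9848) = (-4.7631 + -1.5281, 2.7500 + -8.6663) = (-6.2912, -5.9163)
link 2: phi[2] = 150 + 110 + 55 = 315 deg
  cos(315 deg) = 0.7071, sin(315 deg) = -0.7071
  joint[3] = (-6.2912, -5.9163) + 10.7 * (0.7071, -0.7071) = (-6.2912 + 7.5660, -5.9163 + -7.5660) = (1.2748, -13.4824)
End effector: (1.2748, -13.4824)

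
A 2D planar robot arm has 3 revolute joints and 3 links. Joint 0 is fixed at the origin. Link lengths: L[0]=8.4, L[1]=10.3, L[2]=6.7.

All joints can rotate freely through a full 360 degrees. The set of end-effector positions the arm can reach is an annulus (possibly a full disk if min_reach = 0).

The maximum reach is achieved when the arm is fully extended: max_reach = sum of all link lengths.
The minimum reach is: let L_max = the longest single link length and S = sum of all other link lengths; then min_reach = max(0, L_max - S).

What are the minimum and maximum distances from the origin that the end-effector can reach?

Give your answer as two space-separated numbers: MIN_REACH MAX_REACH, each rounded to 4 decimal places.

Answer: 0.0000 25.4000

Derivation:
Link lengths: [8.4, 10.3, 6.7]
max_reach = 8.4 + 10.3 + 6.7 = 25.4
L_max = max([8.4, 10.3, 6.7]) = 10.3
S (sum of others) = 25.4 - 10.3 = 15.1
min_reach = max(0, 10.3 - 15.1) = max(0, -4.8) = 0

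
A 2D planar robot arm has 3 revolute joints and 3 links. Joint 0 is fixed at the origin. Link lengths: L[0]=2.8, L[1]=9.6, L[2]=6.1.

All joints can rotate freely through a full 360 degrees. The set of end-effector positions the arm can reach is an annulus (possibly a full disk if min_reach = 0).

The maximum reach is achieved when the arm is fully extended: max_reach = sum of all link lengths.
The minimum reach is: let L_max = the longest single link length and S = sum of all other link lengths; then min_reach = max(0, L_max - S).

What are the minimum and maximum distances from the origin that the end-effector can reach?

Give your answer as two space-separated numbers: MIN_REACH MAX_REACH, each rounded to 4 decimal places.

Link lengths: [2.8, 9.6, 6.1]
max_reach = 2.8 + 9.6 + 6.1 = 18.5
L_max = max([2.8, 9.6, 6.1]) = 9.6
S (sum of others) = 18.5 - 9.6 = 8.9
min_reach = max(0, 9.6 - 8.9) = max(0, 0.7) = 0.7

Answer: 0.7000 18.5000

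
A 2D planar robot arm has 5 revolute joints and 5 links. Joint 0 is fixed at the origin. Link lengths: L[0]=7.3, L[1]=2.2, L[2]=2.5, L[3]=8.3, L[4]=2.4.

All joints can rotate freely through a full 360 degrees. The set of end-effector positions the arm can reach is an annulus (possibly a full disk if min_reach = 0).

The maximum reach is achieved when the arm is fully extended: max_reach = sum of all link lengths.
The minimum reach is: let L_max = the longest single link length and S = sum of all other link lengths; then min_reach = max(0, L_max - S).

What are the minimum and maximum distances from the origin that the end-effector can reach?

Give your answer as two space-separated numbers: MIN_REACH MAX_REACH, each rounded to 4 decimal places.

Link lengths: [7.3, 2.2, 2.5, 8.3, 2.4]
max_reach = 7.3 + 2.2 + 2.5 + 8.3 + 2.4 = 22.7
L_max = max([7.3, 2.2, 2.5, 8.3, 2.4]) = 8.3
S (sum of others) = 22.7 - 8.3 = 14.4
min_reach = max(0, 8.3 - 14.4) = max(0, -6.1) = 0

Answer: 0.0000 22.7000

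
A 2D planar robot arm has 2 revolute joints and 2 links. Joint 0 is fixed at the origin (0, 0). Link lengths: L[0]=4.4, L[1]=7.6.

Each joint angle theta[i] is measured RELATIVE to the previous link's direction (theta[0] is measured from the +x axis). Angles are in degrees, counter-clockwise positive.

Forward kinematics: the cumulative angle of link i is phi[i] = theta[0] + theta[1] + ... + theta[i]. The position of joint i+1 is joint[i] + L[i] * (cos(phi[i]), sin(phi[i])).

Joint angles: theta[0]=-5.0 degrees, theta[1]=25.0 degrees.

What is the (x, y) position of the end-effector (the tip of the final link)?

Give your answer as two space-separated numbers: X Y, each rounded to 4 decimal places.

Answer: 11.5249 2.2159

Derivation:
joint[0] = (0.0000, 0.0000)  (base)
link 0: phi[0] = -5 = -5 deg
  cos(-5 deg) = 0.9962, sin(-5 deg) = -0.0872
  joint[1] = (0.0000, 0.0000) + 4.4 * (0.9962, -0.0872) = (0.0000 + 4.3833, 0.0000 + -0.3835) = (4.3833, -0.3835)
link 1: phi[1] = -5 + 25 = 20 deg
  cos(20 deg) = 0.9397, sin(20 deg) = 0.3420
  joint[2] = (4.3833, -0.3835) + 7.6 * (0.9397, 0.3420) = (4.3833 + 7.1417, -0.3835 + 2.5994) = (11.5249, 2.2159)
End effector: (11.5249, 2.2159)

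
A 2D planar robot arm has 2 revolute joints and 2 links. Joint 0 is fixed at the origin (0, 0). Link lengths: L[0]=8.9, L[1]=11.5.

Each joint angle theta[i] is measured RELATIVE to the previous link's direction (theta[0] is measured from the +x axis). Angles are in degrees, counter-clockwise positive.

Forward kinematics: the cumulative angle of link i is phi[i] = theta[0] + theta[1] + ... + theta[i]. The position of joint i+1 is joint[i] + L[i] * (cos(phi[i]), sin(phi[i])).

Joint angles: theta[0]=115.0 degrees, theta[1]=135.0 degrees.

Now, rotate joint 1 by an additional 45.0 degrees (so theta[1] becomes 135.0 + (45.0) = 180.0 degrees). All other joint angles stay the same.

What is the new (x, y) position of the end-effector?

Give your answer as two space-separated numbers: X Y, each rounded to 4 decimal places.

joint[0] = (0.0000, 0.0000)  (base)
link 0: phi[0] = 115 = 115 deg
  cos(115 deg) = -0.4226, sin(115 deg) = 0.9063
  joint[1] = (0.0000, 0.0000) + 8.9 * (-0.4226, 0.9063) = (0.0000 + -3.7613, 0.0000 + 8.0661) = (-3.7613, 8.0661)
link 1: phi[1] = 115 + 180 = 295 deg
  cos(295 deg) = 0.4226, sin(295 deg) = -0.9063
  joint[2] = (-3.7613, 8.0661) + 11.5 * (0.4226, -0.9063) = (-3.7613 + 4.8601, 8.0661 + -10.4225) = (1.0988, -2.3564)
End effector: (1.0988, -2.3564)

Answer: 1.0988 -2.3564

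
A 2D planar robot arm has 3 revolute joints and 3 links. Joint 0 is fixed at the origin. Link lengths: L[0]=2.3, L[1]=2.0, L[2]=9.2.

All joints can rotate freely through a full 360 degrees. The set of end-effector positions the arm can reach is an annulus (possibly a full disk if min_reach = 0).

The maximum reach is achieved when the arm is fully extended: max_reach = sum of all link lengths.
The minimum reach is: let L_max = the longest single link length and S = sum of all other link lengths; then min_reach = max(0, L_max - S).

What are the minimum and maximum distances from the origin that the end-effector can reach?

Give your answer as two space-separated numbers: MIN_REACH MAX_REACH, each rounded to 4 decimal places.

Answer: 4.9000 13.5000

Derivation:
Link lengths: [2.3, 2.0, 9.2]
max_reach = 2.3 + 2 + 9.2 = 13.5
L_max = max([2.3, 2.0, 9.2]) = 9.2
S (sum of others) = 13.5 - 9.2 = 4.3
min_reach = max(0, 9.2 - 4.3) = max(0, 4.9) = 4.9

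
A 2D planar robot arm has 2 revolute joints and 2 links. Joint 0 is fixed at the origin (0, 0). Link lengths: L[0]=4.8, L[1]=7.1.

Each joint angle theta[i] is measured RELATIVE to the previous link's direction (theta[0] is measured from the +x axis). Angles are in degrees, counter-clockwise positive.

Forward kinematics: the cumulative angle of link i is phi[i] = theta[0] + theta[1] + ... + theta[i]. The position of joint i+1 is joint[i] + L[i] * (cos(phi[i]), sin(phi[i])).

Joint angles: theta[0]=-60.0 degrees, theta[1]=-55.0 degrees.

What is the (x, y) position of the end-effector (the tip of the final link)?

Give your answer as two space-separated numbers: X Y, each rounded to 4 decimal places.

joint[0] = (0.0000, 0.0000)  (base)
link 0: phi[0] = -60 = -60 deg
  cos(-60 deg) = 0.5000, sin(-60 deg) = -0.8660
  joint[1] = (0.0000, 0.0000) + 4.8 * (0.5000, -0.8660) = (0.0000 + 2.4000, 0.0000 + -4.1569) = (2.4000, -4.1569)
link 1: phi[1] = -60 + -55 = -115 deg
  cos(-115 deg) = -0.4226, sin(-115 deg) = -0.9063
  joint[2] = (2.4000, -4.1569) + 7.1 * (-0.4226, -0.9063) = (2.4000 + -3.0006, -4.1569 + -6.4348) = (-0.6006, -10.5917)
End effector: (-0.6006, -10.5917)

Answer: -0.6006 -10.5917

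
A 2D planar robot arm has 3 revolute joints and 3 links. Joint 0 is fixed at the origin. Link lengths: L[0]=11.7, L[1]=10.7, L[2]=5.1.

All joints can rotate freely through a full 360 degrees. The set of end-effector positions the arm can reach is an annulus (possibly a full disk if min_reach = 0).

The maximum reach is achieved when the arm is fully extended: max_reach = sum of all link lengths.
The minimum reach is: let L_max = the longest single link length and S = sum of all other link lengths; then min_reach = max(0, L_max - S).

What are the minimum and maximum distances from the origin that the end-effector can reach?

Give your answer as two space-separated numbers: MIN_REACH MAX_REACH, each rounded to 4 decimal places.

Link lengths: [11.7, 10.7, 5.1]
max_reach = 11.7 + 10.7 + 5.1 = 27.5
L_max = max([11.7, 10.7, 5.1]) = 11.7
S (sum of others) = 27.5 - 11.7 = 15.8
min_reach = max(0, 11.7 - 15.8) = max(0, -4.1) = 0

Answer: 0.0000 27.5000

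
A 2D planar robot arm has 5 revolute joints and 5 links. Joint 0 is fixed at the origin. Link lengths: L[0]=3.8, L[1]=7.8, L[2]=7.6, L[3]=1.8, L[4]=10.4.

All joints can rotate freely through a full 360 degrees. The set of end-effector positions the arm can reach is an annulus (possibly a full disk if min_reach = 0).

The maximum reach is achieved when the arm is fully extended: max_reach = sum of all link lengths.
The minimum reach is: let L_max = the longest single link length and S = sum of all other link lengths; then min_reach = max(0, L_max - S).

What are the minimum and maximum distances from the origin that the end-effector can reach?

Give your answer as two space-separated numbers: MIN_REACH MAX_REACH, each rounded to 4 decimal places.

Answer: 0.0000 31.4000

Derivation:
Link lengths: [3.8, 7.8, 7.6, 1.8, 10.4]
max_reach = 3.8 + 7.8 + 7.6 + 1.8 + 10.4 = 31.4
L_max = max([3.8, 7.8, 7.6, 1.8, 10.4]) = 10.4
S (sum of others) = 31.4 - 10.4 = 21
min_reach = max(0, 10.4 - 21) = max(0, -10.6) = 0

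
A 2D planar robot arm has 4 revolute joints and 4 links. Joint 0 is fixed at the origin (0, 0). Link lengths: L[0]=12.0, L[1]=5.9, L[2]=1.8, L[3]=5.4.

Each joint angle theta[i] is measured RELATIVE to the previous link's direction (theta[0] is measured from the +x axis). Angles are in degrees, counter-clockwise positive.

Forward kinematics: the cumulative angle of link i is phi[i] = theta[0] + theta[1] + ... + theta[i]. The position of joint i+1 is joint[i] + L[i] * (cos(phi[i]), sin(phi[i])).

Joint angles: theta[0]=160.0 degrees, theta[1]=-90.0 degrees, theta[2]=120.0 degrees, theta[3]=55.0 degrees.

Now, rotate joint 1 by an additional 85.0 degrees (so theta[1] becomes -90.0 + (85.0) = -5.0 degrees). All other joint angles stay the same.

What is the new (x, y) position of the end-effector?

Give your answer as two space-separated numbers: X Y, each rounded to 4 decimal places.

Answer: -11.7901 2.1045

Derivation:
joint[0] = (0.0000, 0.0000)  (base)
link 0: phi[0] = 160 = 160 deg
  cos(160 deg) = -0.9397, sin(160 deg) = 0.3420
  joint[1] = (0.0000, 0.0000) + 12 * (-0.9397, 0.3420) = (0.0000 + -11.2763, 0.0000 + 4.1042) = (-11.2763, 4.1042)
link 1: phi[1] = 160 + -5 = 155 deg
  cos(155 deg) = -0.9063, sin(155 deg) = 0.4226
  joint[2] = (-11.2763, 4.1042) + 5.9 * (-0.9063, 0.4226) = (-11.2763 + -5.3472, 4.1042 + 2.4934) = (-16.6235, 6.5977)
link 2: phi[2] = 160 + -5 + 120 = 275 deg
  cos(275 deg) = 0.0872, sin(275 deg) = -0.9962
  joint[3] = (-16.6235, 6.5977) + 1.8 * (0.0872, -0.9962) = (-16.6235 + 0.1569, 6.5977 + -1.7932) = (-16.4666, 4.8045)
link 3: phi[3] = 160 + -5 + 120 + 55 = 330 deg
  cos(330 deg) = 0.8660, sin(330 deg) = -0.5000
  joint[4] = (-16.4666, 4.8045) + 5.4 * (0.8660, -0.5000) = (-16.4666 + 4.6765, 4.8045 + -2.7000) = (-11.7901, 2.1045)
End effector: (-11.7901, 2.1045)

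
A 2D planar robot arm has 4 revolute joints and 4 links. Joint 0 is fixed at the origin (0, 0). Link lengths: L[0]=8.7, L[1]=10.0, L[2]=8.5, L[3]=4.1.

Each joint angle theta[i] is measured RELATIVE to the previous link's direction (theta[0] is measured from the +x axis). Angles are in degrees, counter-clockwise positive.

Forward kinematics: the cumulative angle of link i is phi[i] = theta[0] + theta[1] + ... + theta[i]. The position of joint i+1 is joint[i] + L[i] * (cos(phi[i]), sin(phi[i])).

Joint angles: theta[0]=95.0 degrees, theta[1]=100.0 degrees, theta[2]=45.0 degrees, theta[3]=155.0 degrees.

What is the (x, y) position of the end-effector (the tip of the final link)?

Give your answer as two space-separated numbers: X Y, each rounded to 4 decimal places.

Answer: -11.3090 1.0692

Derivation:
joint[0] = (0.0000, 0.0000)  (base)
link 0: phi[0] = 95 = 95 deg
  cos(95 deg) = -0.0872, sin(95 deg) = 0.9962
  joint[1] = (0.0000, 0.0000) + 8.7 * (-0.0872, 0.9962) = (0.0000 + -0.7583, 0.0000 + 8.6669) = (-0.7583, 8.6669)
link 1: phi[1] = 95 + 100 = 195 deg
  cos(195 deg) = -0.9659, sin(195 deg) = -0.2588
  joint[2] = (-0.7583, 8.6669) + 10 * (-0.9659, -0.2588) = (-0.7583 + -9.6593, 8.6669 + -2.5882) = (-10.4175, 6.0787)
link 2: phi[2] = 95 + 100 + 45 = 240 deg
  cos(240 deg) = -0.5000, sin(240 deg) = -0.8660
  joint[3] = (-10.4175, 6.0787) + 8.5 * (-0.5000, -0.8660) = (-10.4175 + -4.2500, 6.0787 + -7.3612) = (-14.6675, -1.2825)
link 3: phi[3] = 95 + 100 + 45 + 155 = 395 deg
  cos(395 deg) = 0.8192, sin(395 deg) = 0.5736
  joint[4] = (-14.6675, -1.2825) + 4.1 * (0.8192, 0.5736) = (-14.6675 + 3.3585, -1.2825 + 2.3517) = (-11.3090, 1.0692)
End effector: (-11.3090, 1.0692)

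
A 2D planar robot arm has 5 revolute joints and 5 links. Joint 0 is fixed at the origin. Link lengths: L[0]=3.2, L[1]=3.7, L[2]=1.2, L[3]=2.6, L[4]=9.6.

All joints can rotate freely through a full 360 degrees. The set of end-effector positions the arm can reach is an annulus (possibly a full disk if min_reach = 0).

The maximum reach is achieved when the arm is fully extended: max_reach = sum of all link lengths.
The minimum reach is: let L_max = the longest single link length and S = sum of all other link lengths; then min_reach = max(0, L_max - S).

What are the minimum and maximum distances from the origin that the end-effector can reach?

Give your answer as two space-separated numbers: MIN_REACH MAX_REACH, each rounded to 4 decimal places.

Link lengths: [3.2, 3.7, 1.2, 2.6, 9.6]
max_reach = 3.2 + 3.7 + 1.2 + 2.6 + 9.6 = 20.3
L_max = max([3.2, 3.7, 1.2, 2.6, 9.6]) = 9.6
S (sum of others) = 20.3 - 9.6 = 10.7
min_reach = max(0, 9.6 - 10.7) = max(0, -1.1) = 0

Answer: 0.0000 20.3000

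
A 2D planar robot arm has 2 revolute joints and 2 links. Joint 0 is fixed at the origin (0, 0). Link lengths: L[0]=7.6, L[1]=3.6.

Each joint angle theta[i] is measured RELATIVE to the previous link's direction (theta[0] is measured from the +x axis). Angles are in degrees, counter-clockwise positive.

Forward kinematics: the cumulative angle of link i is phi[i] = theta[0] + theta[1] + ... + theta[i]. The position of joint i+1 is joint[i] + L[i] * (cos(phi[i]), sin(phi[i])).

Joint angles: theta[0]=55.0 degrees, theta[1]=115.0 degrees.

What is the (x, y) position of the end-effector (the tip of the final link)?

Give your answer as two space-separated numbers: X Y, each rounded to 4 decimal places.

joint[0] = (0.0000, 0.0000)  (base)
link 0: phi[0] = 55 = 55 deg
  cos(55 deg) = 0.5736, sin(55 deg) = 0.8192
  joint[1] = (0.0000, 0.0000) + 7.6 * (0.5736, 0.8192) = (0.0000 + 4.3592, 0.0000 + 6.2256) = (4.3592, 6.2256)
link 1: phi[1] = 55 + 115 = 170 deg
  cos(170 deg) = -0.9848, sin(170 deg) = 0.1736
  joint[2] = (4.3592, 6.2256) + 3.6 * (-0.9848, 0.1736) = (4.3592 + -3.5453, 6.2256 + 0.6251) = (0.8139, 6.8507)
End effector: (0.8139, 6.8507)

Answer: 0.8139 6.8507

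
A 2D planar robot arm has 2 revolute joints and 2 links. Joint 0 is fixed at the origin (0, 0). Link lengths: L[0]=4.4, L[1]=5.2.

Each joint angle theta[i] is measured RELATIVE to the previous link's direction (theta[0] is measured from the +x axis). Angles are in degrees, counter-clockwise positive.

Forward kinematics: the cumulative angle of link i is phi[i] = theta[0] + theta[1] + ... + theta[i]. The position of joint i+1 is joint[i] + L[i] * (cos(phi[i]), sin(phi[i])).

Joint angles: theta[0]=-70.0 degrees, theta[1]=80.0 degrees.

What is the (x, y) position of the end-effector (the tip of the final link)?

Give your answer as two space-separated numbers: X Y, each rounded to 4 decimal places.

Answer: 6.6259 -3.2317

Derivation:
joint[0] = (0.0000, 0.0000)  (base)
link 0: phi[0] = -70 = -70 deg
  cos(-70 deg) = 0.3420, sin(-70 deg) = -0.9397
  joint[1] = (0.0000, 0.0000) + 4.4 * (0.3420, -0.9397) = (0.0000 + 1.5049, 0.0000 + -4.1346) = (1.5049, -4.1346)
link 1: phi[1] = -70 + 80 = 10 deg
  cos(10 deg) = 0.9848, sin(10 deg) = 0.1736
  joint[2] = (1.5049, -4.1346) + 5.2 * (0.9848, 0.1736) = (1.5049 + 5.1210, -4.1346 + 0.9030) = (6.6259, -3.2317)
End effector: (6.6259, -3.2317)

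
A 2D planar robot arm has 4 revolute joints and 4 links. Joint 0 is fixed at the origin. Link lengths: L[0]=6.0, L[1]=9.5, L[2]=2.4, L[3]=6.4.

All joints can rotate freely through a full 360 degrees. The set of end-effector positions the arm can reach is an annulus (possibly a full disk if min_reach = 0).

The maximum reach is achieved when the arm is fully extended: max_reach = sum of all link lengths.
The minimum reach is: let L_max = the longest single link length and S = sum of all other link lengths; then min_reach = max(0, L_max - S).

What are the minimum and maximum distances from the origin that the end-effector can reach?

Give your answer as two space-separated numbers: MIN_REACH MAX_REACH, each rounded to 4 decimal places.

Answer: 0.0000 24.3000

Derivation:
Link lengths: [6.0, 9.5, 2.4, 6.4]
max_reach = 6 + 9.5 + 2.4 + 6.4 = 24.3
L_max = max([6.0, 9.5, 2.4, 6.4]) = 9.5
S (sum of others) = 24.3 - 9.5 = 14.8
min_reach = max(0, 9.5 - 14.8) = max(0, -5.3) = 0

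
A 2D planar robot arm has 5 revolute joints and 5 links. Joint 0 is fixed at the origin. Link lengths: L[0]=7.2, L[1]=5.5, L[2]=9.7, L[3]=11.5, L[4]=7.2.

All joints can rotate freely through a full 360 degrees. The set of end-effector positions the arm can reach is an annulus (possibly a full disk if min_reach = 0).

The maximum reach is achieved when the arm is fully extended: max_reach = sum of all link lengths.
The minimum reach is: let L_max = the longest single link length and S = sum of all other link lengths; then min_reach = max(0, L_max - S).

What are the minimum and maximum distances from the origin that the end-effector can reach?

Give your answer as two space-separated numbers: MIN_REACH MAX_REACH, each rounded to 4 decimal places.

Answer: 0.0000 41.1000

Derivation:
Link lengths: [7.2, 5.5, 9.7, 11.5, 7.2]
max_reach = 7.2 + 5.5 + 9.7 + 11.5 + 7.2 = 41.1
L_max = max([7.2, 5.5, 9.7, 11.5, 7.2]) = 11.5
S (sum of others) = 41.1 - 11.5 = 29.6
min_reach = max(0, 11.5 - 29.6) = max(0, -18.1) = 0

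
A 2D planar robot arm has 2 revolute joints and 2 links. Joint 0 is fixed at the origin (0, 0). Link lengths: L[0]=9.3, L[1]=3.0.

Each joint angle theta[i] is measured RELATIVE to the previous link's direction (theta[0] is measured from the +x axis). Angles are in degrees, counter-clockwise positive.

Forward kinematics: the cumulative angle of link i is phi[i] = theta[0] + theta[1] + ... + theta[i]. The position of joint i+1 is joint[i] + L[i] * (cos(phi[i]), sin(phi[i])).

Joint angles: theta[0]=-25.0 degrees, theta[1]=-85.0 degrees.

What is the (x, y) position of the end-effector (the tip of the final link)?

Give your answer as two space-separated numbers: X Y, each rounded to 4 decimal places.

Answer: 7.4026 -6.7494

Derivation:
joint[0] = (0.0000, 0.0000)  (base)
link 0: phi[0] = -25 = -25 deg
  cos(-25 deg) = 0.9063, sin(-25 deg) = -0.4226
  joint[1] = (0.0000, 0.0000) + 9.3 * (0.9063, -0.4226) = (0.0000 + 8.4287, 0.0000 + -3.9303) = (8.4287, -3.9303)
link 1: phi[1] = -25 + -85 = -110 deg
  cos(-110 deg) = -0.3420, sin(-110 deg) = -0.9397
  joint[2] = (8.4287, -3.9303) + 3 * (-0.3420, -0.9397) = (8.4287 + -1.0261, -3.9303 + -2.8191) = (7.4026, -6.7494)
End effector: (7.4026, -6.7494)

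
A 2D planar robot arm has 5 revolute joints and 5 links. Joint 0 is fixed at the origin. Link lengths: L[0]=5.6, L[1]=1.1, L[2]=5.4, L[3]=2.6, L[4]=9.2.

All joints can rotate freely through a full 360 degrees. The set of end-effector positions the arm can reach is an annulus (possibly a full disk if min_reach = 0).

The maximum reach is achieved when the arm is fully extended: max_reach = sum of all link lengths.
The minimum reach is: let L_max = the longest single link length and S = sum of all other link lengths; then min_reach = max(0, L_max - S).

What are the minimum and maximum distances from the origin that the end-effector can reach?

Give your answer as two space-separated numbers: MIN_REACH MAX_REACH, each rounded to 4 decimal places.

Answer: 0.0000 23.9000

Derivation:
Link lengths: [5.6, 1.1, 5.4, 2.6, 9.2]
max_reach = 5.6 + 1.1 + 5.4 + 2.6 + 9.2 = 23.9
L_max = max([5.6, 1.1, 5.4, 2.6, 9.2]) = 9.2
S (sum of others) = 23.9 - 9.2 = 14.7
min_reach = max(0, 9.2 - 14.7) = max(0, -5.5) = 0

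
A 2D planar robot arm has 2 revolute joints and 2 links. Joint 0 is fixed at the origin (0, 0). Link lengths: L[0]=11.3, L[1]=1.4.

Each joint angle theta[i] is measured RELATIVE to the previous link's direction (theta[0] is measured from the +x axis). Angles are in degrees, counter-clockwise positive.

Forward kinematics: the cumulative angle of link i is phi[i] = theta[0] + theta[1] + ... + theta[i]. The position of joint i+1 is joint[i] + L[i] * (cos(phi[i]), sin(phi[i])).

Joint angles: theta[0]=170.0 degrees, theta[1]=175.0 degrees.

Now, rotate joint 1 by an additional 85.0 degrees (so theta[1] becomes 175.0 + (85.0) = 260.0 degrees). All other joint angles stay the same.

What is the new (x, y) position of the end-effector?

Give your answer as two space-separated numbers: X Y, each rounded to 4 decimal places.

joint[0] = (0.0000, 0.0000)  (base)
link 0: phi[0] = 170 = 170 deg
  cos(170 deg) = -0.9848, sin(170 deg) = 0.1736
  joint[1] = (0.0000, 0.0000) + 11.3 * (-0.9848, 0.1736) = (0.0000 + -11.1283, 0.0000 + 1.9622) = (-11.1283, 1.9622)
link 1: phi[1] = 170 + 260 = 430 deg
  cos(430 deg) = 0.3420, sin(430 deg) = 0.9397
  joint[2] = (-11.1283, 1.9622) + 1.4 * (0.3420, 0.9397) = (-11.1283 + 0.4788, 1.9622 + 1.3156) = (-10.6495, 3.2778)
End effector: (-10.6495, 3.2778)

Answer: -10.6495 3.2778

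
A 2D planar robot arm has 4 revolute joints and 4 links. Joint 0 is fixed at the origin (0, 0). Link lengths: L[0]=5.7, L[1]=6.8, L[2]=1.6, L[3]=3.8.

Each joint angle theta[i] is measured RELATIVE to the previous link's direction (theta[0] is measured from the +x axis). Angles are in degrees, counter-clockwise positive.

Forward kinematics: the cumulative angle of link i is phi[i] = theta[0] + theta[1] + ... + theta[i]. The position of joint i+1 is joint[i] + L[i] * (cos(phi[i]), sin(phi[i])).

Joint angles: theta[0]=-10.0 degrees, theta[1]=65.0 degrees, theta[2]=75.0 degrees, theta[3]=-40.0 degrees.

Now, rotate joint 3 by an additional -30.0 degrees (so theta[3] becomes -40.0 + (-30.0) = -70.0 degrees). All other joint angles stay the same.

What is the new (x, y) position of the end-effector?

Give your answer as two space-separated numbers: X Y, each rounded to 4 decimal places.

joint[0] = (0.0000, 0.0000)  (base)
link 0: phi[0] = -10 = -10 deg
  cos(-10 deg) = 0.9848, sin(-10 deg) = -0.1736
  joint[1] = (0.0000, 0.0000) + 5.7 * (0.9848, -0.1736) = (0.0000 + 5.6134, 0.0000 + -0.9898) = (5.6134, -0.9898)
link 1: phi[1] = -10 + 65 = 55 deg
  cos(55 deg) = 0.5736, sin(55 deg) = 0.8192
  joint[2] = (5.6134, -0.9898) + 6.8 * (0.5736, 0.8192) = (5.6134 + 3.9003, -0.9898 + 5.5702) = (9.5137, 4.5804)
link 2: phi[2] = -10 + 65 + 75 = 130 deg
  cos(130 deg) = -0.6428, sin(130 deg) = 0.7660
  joint[3] = (9.5137, 4.5804) + 1.6 * (-0.6428, 0.7660) = (9.5137 + -1.0285, 4.5804 + 1.2257) = (8.4853, 5.8061)
link 3: phi[3] = -10 + 65 + 75 + -70 = 60 deg
  cos(60 deg) = 0.5000, sin(60 deg) = 0.8660
  joint[4] = (8.4853, 5.8061) + 3.8 * (0.5000, 0.8660) = (8.4853 + 1.9000, 5.8061 + 3.2909) = (10.3853, 9.0970)
End effector: (10.3853, 9.0970)

Answer: 10.3853 9.0970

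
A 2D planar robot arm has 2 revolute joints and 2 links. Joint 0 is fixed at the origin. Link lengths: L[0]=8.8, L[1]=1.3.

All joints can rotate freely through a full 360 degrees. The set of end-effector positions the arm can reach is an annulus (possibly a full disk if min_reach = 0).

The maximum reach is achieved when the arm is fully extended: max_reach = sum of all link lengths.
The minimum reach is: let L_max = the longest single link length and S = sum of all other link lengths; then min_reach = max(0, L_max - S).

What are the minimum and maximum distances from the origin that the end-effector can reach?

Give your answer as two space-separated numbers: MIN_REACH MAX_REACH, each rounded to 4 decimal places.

Answer: 7.5000 10.1000

Derivation:
Link lengths: [8.8, 1.3]
max_reach = 8.8 + 1.3 = 10.1
L_max = max([8.8, 1.3]) = 8.8
S (sum of others) = 10.1 - 8.8 = 1.3
min_reach = max(0, 8.8 - 1.3) = max(0, 7.5) = 7.5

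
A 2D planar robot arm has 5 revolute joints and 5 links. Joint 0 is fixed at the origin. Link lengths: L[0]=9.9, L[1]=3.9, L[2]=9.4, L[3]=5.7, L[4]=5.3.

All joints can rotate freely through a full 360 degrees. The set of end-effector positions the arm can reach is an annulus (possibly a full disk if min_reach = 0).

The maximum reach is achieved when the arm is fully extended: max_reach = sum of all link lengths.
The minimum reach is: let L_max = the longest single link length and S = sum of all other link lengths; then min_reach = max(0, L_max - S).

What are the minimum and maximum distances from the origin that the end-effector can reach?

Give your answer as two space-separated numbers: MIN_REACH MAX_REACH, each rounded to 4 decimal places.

Link lengths: [9.9, 3.9, 9.4, 5.7, 5.3]
max_reach = 9.9 + 3.9 + 9.4 + 5.7 + 5.3 = 34.2
L_max = max([9.9, 3.9, 9.4, 5.7, 5.3]) = 9.9
S (sum of others) = 34.2 - 9.9 = 24.3
min_reach = max(0, 9.9 - 24.3) = max(0, -14.4) = 0

Answer: 0.0000 34.2000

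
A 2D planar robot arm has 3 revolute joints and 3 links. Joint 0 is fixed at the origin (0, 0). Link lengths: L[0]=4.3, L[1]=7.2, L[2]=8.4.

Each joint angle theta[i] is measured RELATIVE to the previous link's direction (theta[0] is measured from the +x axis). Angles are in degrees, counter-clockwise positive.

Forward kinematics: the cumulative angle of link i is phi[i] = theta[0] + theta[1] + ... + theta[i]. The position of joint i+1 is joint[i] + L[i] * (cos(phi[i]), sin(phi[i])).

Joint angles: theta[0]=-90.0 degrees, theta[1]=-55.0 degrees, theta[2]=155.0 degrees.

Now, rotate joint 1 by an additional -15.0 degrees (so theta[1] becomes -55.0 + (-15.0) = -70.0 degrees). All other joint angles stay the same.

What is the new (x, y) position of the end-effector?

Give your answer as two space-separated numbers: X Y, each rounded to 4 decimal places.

Answer: 1.6022 -7.4947

Derivation:
joint[0] = (0.0000, 0.0000)  (base)
link 0: phi[0] = -90 = -90 deg
  cos(-90 deg) = 0.0000, sin(-90 deg) = -1.0000
  joint[1] = (0.0000, 0.0000) + 4.3 * (0.0000, -1.0000) = (0.0000 + 0.0000, 0.0000 + -4.3000) = (0.0000, -4.3000)
link 1: phi[1] = -90 + -70 = -160 deg
  cos(-160 deg) = -0.9397, sin(-160 deg) = -0.3420
  joint[2] = (0.0000, -4.3000) + 7.2 * (-0.9397, -0.3420) = (0.0000 + -6.7658, -4.3000 + -2.4625) = (-6.7658, -6.7625)
link 2: phi[2] = -90 + -70 + 155 = -5 deg
  cos(-5 deg) = 0.9962, sin(-5 deg) = -0.0872
  joint[3] = (-6.7658, -6.7625) + 8.4 * (0.9962, -0.0872) = (-6.7658 + 8.3680, -6.7625 + -0.7321) = (1.6022, -7.4947)
End effector: (1.6022, -7.4947)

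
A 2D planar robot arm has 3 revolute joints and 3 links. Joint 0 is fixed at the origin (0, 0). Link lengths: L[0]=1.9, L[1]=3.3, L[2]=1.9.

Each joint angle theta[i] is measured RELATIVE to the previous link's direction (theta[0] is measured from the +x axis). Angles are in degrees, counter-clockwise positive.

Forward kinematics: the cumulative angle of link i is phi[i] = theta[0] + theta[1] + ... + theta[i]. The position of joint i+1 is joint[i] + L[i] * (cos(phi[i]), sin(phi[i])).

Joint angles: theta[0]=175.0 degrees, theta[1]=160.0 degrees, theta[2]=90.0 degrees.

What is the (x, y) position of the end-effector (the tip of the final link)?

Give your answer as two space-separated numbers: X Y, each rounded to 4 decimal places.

Answer: 1.9010 0.4929

Derivation:
joint[0] = (0.0000, 0.0000)  (base)
link 0: phi[0] = 175 = 175 deg
  cos(175 deg) = -0.9962, sin(175 deg) = 0.0872
  joint[1] = (0.0000, 0.0000) + 1.9 * (-0.9962, 0.0872) = (0.0000 + -1.8928, 0.0000 + 0.1656) = (-1.8928, 0.1656)
link 1: phi[1] = 175 + 160 = 335 deg
  cos(335 deg) = 0.9063, sin(335 deg) = -0.4226
  joint[2] = (-1.8928, 0.1656) + 3.3 * (0.9063, -0.4226) = (-1.8928 + 2.9908, 0.1656 + -1.3946) = (1.0980, -1.2290)
link 2: phi[2] = 175 + 160 + 90 = 425 deg
  cos(425 deg) = 0.4226, sin(425 deg) = 0.9063
  joint[3] = (1.0980, -1.2290) + 1.9 * (0.4226, 0.9063) = (1.0980 + 0.8030, -1.2290 + 1.7220) = (1.9010, 0.4929)
End effector: (1.9010, 0.4929)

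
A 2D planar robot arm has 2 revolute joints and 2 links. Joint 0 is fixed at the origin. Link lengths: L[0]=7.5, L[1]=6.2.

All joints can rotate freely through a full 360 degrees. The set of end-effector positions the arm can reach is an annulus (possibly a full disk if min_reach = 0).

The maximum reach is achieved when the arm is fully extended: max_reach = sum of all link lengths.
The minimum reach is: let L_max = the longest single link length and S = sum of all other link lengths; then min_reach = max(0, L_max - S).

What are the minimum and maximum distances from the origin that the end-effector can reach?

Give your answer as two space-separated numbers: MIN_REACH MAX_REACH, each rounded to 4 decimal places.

Answer: 1.3000 13.7000

Derivation:
Link lengths: [7.5, 6.2]
max_reach = 7.5 + 6.2 = 13.7
L_max = max([7.5, 6.2]) = 7.5
S (sum of others) = 13.7 - 7.5 = 6.2
min_reach = max(0, 7.5 - 6.2) = max(0, 1.3) = 1.3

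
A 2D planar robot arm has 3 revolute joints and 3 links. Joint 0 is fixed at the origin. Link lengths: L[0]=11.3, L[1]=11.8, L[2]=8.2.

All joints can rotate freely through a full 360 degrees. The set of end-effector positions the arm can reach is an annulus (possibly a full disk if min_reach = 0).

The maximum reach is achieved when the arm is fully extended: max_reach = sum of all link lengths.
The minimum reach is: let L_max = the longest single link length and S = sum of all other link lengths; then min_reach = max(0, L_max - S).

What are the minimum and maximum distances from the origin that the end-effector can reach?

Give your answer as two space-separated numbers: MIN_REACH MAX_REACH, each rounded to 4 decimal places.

Link lengths: [11.3, 11.8, 8.2]
max_reach = 11.3 + 11.8 + 8.2 = 31.3
L_max = max([11.3, 11.8, 8.2]) = 11.8
S (sum of others) = 31.3 - 11.8 = 19.5
min_reach = max(0, 11.8 - 19.5) = max(0, -7.7) = 0

Answer: 0.0000 31.3000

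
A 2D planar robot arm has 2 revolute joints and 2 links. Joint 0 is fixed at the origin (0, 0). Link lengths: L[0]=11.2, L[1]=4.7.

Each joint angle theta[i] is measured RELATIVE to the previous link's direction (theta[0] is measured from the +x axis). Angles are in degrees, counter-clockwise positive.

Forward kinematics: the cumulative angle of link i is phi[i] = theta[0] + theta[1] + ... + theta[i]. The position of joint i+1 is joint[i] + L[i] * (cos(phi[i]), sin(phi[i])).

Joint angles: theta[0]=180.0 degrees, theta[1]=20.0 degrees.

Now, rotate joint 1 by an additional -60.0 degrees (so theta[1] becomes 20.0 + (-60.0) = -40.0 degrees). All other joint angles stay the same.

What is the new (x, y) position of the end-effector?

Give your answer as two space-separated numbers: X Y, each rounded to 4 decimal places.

joint[0] = (0.0000, 0.0000)  (base)
link 0: phi[0] = 180 = 180 deg
  cos(180 deg) = -1.0000, sin(180 deg) = 0.0000
  joint[1] = (0.0000, 0.0000) + 11.2 * (-1.0000, 0.0000) = (0.0000 + -11.2000, 0.0000 + 0.0000) = (-11.2000, 0.0000)
link 1: phi[1] = 180 + -40 = 140 deg
  cos(140 deg) = -0.7660, sin(140 deg) = 0.6428
  joint[2] = (-11.2000, 0.0000) + 4.7 * (-0.7660, 0.6428) = (-11.2000 + -3.6004, 0.0000 + 3.0211) = (-14.8004, 3.0211)
End effector: (-14.8004, 3.0211)

Answer: -14.8004 3.0211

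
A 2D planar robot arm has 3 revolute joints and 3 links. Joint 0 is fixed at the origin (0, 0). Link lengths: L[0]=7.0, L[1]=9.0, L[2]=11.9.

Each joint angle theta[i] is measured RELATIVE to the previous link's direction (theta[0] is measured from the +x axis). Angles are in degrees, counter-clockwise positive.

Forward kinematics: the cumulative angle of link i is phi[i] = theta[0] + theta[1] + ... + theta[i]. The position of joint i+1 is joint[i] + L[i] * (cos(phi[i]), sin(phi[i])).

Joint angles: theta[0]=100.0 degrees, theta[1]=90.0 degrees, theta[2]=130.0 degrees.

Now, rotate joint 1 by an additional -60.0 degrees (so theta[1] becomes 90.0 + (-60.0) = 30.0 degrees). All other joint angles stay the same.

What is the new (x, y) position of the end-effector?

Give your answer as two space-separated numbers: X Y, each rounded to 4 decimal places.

joint[0] = (0.0000, 0.0000)  (base)
link 0: phi[0] = 100 = 100 deg
  cos(100 deg) = -0.1736, sin(100 deg) = 0.9848
  joint[1] = (0.0000, 0.0000) + 7 * (-0.1736, 0.9848) = (0.0000 + -1.2155, 0.0000 + 6.8937) = (-1.2155, 6.8937)
link 1: phi[1] = 100 + 30 = 130 deg
  cos(130 deg) = -0.6428, sin(130 deg) = 0.7660
  joint[2] = (-1.2155, 6.8937) + 9 * (-0.6428, 0.7660) = (-1.2155 + -5.7851, 6.8937 + 6.8944) = (-7.0006, 13.7881)
link 2: phi[2] = 100 + 30 + 130 = 260 deg
  cos(260 deg) = -0.1736, sin(260 deg) = -0.9848
  joint[3] = (-7.0006, 13.7881) + 11.9 * (-0.1736, -0.9848) = (-7.0006 + -2.0664, 13.7881 + -11.7192) = (-9.0670, 2.0688)
End effector: (-9.0670, 2.0688)

Answer: -9.0670 2.0688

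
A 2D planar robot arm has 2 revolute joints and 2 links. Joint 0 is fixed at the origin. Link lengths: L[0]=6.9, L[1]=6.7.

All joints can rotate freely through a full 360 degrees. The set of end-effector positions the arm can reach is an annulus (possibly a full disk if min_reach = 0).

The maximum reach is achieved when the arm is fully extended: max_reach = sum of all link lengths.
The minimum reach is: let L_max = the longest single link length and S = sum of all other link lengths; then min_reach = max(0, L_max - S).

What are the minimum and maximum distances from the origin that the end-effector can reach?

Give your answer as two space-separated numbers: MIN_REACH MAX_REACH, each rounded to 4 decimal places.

Answer: 0.2000 13.6000

Derivation:
Link lengths: [6.9, 6.7]
max_reach = 6.9 + 6.7 = 13.6
L_max = max([6.9, 6.7]) = 6.9
S (sum of others) = 13.6 - 6.9 = 6.7
min_reach = max(0, 6.9 - 6.7) = max(0, 0.2) = 0.2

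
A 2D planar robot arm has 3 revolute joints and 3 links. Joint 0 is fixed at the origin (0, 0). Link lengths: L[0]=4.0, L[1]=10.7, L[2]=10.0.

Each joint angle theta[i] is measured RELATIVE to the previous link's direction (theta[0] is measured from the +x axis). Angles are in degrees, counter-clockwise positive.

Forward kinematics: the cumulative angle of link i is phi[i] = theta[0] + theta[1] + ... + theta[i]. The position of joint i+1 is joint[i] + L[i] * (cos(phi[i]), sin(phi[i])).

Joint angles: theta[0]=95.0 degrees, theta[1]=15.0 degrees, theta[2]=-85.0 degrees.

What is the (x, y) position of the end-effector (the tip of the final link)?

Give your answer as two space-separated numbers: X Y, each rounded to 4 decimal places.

Answer: 5.0548 18.2657

Derivation:
joint[0] = (0.0000, 0.0000)  (base)
link 0: phi[0] = 95 = 95 deg
  cos(95 deg) = -0.0872, sin(95 deg) = 0.9962
  joint[1] = (0.0000, 0.0000) + 4 * (-0.0872, 0.9962) = (0.0000 + -0.3486, 0.0000 + 3.9848) = (-0.3486, 3.9848)
link 1: phi[1] = 95 + 15 = 110 deg
  cos(110 deg) = -0.3420, sin(110 deg) = 0.9397
  joint[2] = (-0.3486, 3.9848) + 10.7 * (-0.3420, 0.9397) = (-0.3486 + -3.6596, 3.9848 + 10.0547) = (-4.0082, 14.0395)
link 2: phi[2] = 95 + 15 + -85 = 25 deg
  cos(25 deg) = 0.9063, sin(25 deg) = 0.4226
  joint[3] = (-4.0082, 14.0395) + 10 * (0.9063, 0.4226) = (-4.0082 + 9.0631, 14.0395 + 4.2262) = (5.0548, 18.2657)
End effector: (5.0548, 18.2657)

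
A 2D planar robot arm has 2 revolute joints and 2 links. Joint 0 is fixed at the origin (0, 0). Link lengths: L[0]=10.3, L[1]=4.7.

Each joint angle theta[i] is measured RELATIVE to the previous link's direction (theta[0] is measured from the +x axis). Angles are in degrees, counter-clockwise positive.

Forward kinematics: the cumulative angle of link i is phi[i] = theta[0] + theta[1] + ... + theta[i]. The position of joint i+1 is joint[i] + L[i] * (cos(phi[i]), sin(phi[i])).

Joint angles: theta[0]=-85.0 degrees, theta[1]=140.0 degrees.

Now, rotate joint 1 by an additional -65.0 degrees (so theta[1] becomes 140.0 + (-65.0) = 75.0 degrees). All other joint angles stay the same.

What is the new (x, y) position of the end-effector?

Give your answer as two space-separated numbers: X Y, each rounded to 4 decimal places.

joint[0] = (0.0000, 0.0000)  (base)
link 0: phi[0] = -85 = -85 deg
  cos(-85 deg) = 0.0872, sin(-85 deg) = -0.9962
  joint[1] = (0.0000, 0.0000) + 10.3 * (0.0872, -0.9962) = (0.0000 + 0.8977, 0.0000 + -10.2608) = (0.8977, -10.2608)
link 1: phi[1] = -85 + 75 = -10 deg
  cos(-10 deg) = 0.9848, sin(-10 deg) = -0.1736
  joint[2] = (0.8977, -10.2608) + 4.7 * (0.9848, -0.1736) = (0.8977 + 4.6286, -10.2608 + -0.8161) = (5.5263, -11.0770)
End effector: (5.5263, -11.0770)

Answer: 5.5263 -11.0770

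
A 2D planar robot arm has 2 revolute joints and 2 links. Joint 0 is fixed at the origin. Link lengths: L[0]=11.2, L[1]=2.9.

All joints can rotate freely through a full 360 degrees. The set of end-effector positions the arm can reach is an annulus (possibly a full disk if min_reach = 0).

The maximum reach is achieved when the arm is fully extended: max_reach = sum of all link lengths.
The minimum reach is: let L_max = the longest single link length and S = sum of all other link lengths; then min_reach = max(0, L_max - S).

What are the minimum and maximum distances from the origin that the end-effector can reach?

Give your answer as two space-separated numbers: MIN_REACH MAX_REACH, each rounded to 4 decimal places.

Answer: 8.3000 14.1000

Derivation:
Link lengths: [11.2, 2.9]
max_reach = 11.2 + 2.9 = 14.1
L_max = max([11.2, 2.9]) = 11.2
S (sum of others) = 14.1 - 11.2 = 2.9
min_reach = max(0, 11.2 - 2.9) = max(0, 8.3) = 8.3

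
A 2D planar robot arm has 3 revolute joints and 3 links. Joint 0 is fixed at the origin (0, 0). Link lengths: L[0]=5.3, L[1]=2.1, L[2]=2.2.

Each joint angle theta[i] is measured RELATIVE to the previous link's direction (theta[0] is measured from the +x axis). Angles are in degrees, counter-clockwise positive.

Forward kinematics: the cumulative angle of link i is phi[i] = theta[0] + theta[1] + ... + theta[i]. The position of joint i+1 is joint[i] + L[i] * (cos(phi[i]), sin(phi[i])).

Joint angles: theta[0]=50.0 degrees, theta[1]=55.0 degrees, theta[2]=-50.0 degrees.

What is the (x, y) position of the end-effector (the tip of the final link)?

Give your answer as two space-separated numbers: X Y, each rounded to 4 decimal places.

joint[0] = (0.0000, 0.0000)  (base)
link 0: phi[0] = 50 = 50 deg
  cos(50 deg) = 0.6428, sin(50 deg) = 0.7660
  joint[1] = (0.0000, 0.0000) + 5.3 * (0.6428, 0.7660) = (0.0000 + 3.4068, 0.0000 + 4.0600) = (3.4068, 4.0600)
link 1: phi[1] = 50 + 55 = 105 deg
  cos(105 deg) = -0.2588, sin(105 deg) = 0.9659
  joint[2] = (3.4068, 4.0600) + 2.1 * (-0.2588, 0.9659) = (3.4068 + -0.5435, 4.0600 + 2.0284) = (2.8633, 6.0885)
link 2: phi[2] = 50 + 55 + -50 = 55 deg
  cos(55 deg) = 0.5736, sin(55 deg) = 0.8192
  joint[3] = (2.8633, 6.0885) + 2.2 * (0.5736, 0.8192) = (2.8633 + 1.2619, 6.0885 + 1.8021) = (4.1251, 7.8906)
End effector: (4.1251, 7.8906)

Answer: 4.1251 7.8906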